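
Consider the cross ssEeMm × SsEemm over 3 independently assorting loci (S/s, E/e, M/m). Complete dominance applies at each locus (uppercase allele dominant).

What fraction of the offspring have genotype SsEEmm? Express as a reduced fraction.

P(SsEEmm) = 1/16

ssEeMm gametes: sEM×2, sEm×2, seM×2, sem×2
SsEemm gametes: SEm×2, Sem×2, sEm×2, sem×2
ssEeMm×SsEemm grid (8·8=64): SsEEMm=4 SsEEmm=4 SsEeMm=8 SsEemm=8 SseeMm=4 Sseemm=4 ssEEMm=4 ssEEmm=4 ssEeMm=8 ssEemm=8 sseeMm=4 sseemm=4
SsEEmm hits 4/64; gcd=4; 4÷4/64÷4 = 1/16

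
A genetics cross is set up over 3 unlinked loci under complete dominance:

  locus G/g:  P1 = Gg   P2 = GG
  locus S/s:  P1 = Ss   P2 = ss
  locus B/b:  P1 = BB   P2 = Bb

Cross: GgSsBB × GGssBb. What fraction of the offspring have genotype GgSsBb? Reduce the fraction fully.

GgSsBB gametes: GSB×2, GsB×2, gSB×2, gsB×2
GGssBb gametes: GsB×4, Gsb×4
GgSsBB×GGssBb grid (8·8=64): GGSsBB=8 GGSsBb=8 GGssBB=8 GGssBb=8 GgSsBB=8 GgSsBb=8 GgssBB=8 GgssBb=8
GgSsBb hits 8/64; gcd=8; 8÷8/64÷8 = 1/8

P(GgSsBb) = 1/8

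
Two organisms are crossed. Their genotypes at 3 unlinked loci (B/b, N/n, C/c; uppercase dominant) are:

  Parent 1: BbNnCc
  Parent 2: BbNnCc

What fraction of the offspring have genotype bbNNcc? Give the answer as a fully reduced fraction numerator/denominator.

P(bbNNcc) = 1/64

BbNnCc gametes: BNC×1, BNc×1, BnC×1, Bnc×1, bNC×1, bNc×1, bnC×1, bnc×1
BbNnCc gametes: BNC×1, BNc×1, BnC×1, Bnc×1, bNC×1, bNc×1, bnC×1, bnc×1
BbNnCc×BbNnCc grid (8·8=64): BBNNCC=1 BBNNCc=2 BBNNcc=1 BBNnCC=2 BBNnCc=4 BBNncc=2 BBnnCC=1 BBnnCc=2 BBnncc=1 BbNNCC=2 BbNNCc=4 BbNNcc=2 BbNnCC=4 BbNnCc=8 BbNncc=4 BbnnCC=2 BbnnCc=4 Bbnncc=2 bbNNCC=1 bbNNCc=2 bbNNcc=1 bbNnCC=2 bbNnCc=4 bbNncc=2 bbnnCC=1 bbnnCc=2 bbnncc=1
bbNNcc hits 1/64; gcd=1; 1÷1/64÷1 = 1/64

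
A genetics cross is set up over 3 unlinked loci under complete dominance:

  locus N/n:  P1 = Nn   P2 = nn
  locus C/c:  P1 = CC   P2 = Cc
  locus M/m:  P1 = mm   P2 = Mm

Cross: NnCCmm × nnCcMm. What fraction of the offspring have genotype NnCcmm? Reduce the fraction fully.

P(NnCcmm) = 1/8

NnCCmm gametes: NCm×4, nCm×4
nnCcMm gametes: nCM×2, nCm×2, ncM×2, ncm×2
NnCCmm×nnCcMm grid (8·8=64): NnCCMm=8 NnCCmm=8 NnCcMm=8 NnCcmm=8 nnCCMm=8 nnCCmm=8 nnCcMm=8 nnCcmm=8
NnCcmm hits 8/64; gcd=8; 8÷8/64÷8 = 1/8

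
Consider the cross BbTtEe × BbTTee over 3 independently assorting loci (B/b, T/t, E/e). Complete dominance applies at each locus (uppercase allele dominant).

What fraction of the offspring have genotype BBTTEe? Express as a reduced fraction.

BbTtEe gametes: BTE×1, BTe×1, BtE×1, Bte×1, bTE×1, bTe×1, btE×1, bte×1
BbTTee gametes: BTe×4, bTe×4
BbTtEe×BbTTee grid (8·8=64): BBTTEe=4 BBTTee=4 BBTtEe=4 BBTtee=4 BbTTEe=8 BbTTee=8 BbTtEe=8 BbTtee=8 bbTTEe=4 bbTTee=4 bbTtEe=4 bbTtee=4
BBTTEe hits 4/64; gcd=4; 4÷4/64÷4 = 1/16

P(BBTTEe) = 1/16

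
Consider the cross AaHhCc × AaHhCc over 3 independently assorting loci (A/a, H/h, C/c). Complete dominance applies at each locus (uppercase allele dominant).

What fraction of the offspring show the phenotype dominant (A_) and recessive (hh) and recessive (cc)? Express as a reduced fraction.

P(A_ hh cc) = 3/64

AaHhCc gametes: AHC×1, AHc×1, AhC×1, Ahc×1, aHC×1, aHc×1, ahC×1, ahc×1
AaHhCc gametes: AHC×1, AHc×1, AhC×1, Ahc×1, aHC×1, aHc×1, ahC×1, ahc×1
AaHhCc×AaHhCc grid (8·8=64): AAHHCC=1 AAHHCc=2 AAHHcc=1 AAHhCC=2 AAHhCc=4 AAHhcc=2 AAhhCC=1 AAhhCc=2 AAhhcc=1 AaHHCC=2 AaHHCc=4 AaHHcc=2 AaHhCC=4 AaHhCc=8 AaHhcc=4 AahhCC=2 AahhCc=4 Aahhcc=2 aaHHCC=1 aaHHCc=2 aaHHcc=1 aaHhCC=2 aaHhCc=4 aaHhcc=2 aahhCC=1 aahhCc=2 aahhcc=1
A_ hh cc hits 3/64; gcd=1; 3÷1/64÷1 = 3/64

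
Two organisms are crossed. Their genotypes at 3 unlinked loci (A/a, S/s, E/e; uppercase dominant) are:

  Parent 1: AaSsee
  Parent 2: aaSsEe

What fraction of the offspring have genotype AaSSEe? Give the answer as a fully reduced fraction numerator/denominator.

P(AaSSEe) = 1/16

AaSsee gametes: ASe×2, Ase×2, aSe×2, ase×2
aaSsEe gametes: aSE×2, aSe×2, asE×2, ase×2
AaSsee×aaSsEe grid (8·8=64): AaSSEe=4 AaSSee=4 AaSsEe=8 AaSsee=8 AassEe=4 Aassee=4 aaSSEe=4 aaSSee=4 aaSsEe=8 aaSsee=8 aassEe=4 aassee=4
AaSSEe hits 4/64; gcd=4; 4÷4/64÷4 = 1/16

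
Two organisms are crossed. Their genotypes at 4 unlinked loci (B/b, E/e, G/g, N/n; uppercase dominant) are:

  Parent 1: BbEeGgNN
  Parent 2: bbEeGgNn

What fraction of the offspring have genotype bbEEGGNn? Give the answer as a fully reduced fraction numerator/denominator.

P(bbEEGGNn) = 1/64

BbEeGgNN gametes: BEGN×2, BEgN×2, BeGN×2, BegN×2, bEGN×2, bEgN×2, beGN×2, begN×2
bbEeGgNn gametes: bEGN×2, bEGn×2, bEgN×2, bEgn×2, beGN×2, beGn×2, begN×2, begn×2
BbEeGgNN×bbEeGgNn grid (16·16=256): BbEEGGNN=4 BbEEGGNn=4 BbEEGgNN=8 BbEEGgNn=8 BbEEggNN=4 BbEEggNn=4 BbEeGGNN=8 BbEeGGNn=8 BbEeGgNN=16 BbEeGgNn=16 BbEeggNN=8 BbEeggNn=8 BbeeGGNN=4 BbeeGGNn=4 BbeeGgNN=8 BbeeGgNn=8 BbeeggNN=4 BbeeggNn=4 bbEEGGNN=4 bbEEGGNn=4 bbEEGgNN=8 bbEEGgNn=8 bbEEggNN=4 bbEEggNn=4 bbEeGGNN=8 bbEeGGNn=8 bbEeGgNN=16 bbEeGgNn=16 bbEeggNN=8 bbEeggNn=8 bbeeGGNN=4 bbeeGGNn=4 bbeeGgNN=8 bbeeGgNn=8 bbeeggNN=4 bbeeggNn=4
bbEEGGNn hits 4/256; gcd=4; 4÷4/256÷4 = 1/64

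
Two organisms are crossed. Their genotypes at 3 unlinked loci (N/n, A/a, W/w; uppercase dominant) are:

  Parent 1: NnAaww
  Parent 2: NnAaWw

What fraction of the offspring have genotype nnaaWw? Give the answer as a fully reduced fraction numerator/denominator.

P(nnaaWw) = 1/32

NnAaww gametes: NAw×2, Naw×2, nAw×2, naw×2
NnAaWw gametes: NAW×1, NAw×1, NaW×1, Naw×1, nAW×1, nAw×1, naW×1, naw×1
NnAaww×NnAaWw grid (8·8=64): NNAAWw=2 NNAAww=2 NNAaWw=4 NNAaww=4 NNaaWw=2 NNaaww=2 NnAAWw=4 NnAAww=4 NnAaWw=8 NnAaww=8 NnaaWw=4 Nnaaww=4 nnAAWw=2 nnAAww=2 nnAaWw=4 nnAaww=4 nnaaWw=2 nnaaww=2
nnaaWw hits 2/64; gcd=2; 2÷2/64÷2 = 1/32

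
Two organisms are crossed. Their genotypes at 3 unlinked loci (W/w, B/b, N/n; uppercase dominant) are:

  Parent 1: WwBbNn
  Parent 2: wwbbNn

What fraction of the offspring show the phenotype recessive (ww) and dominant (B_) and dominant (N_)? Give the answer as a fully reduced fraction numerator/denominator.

WwBbNn gametes: WBN×1, WBn×1, WbN×1, Wbn×1, wBN×1, wBn×1, wbN×1, wbn×1
wwbbNn gametes: wbN×4, wbn×4
WwBbNn×wwbbNn grid (8·8=64): WwBbNN=4 WwBbNn=8 WwBbnn=4 WwbbNN=4 WwbbNn=8 Wwbbnn=4 wwBbNN=4 wwBbNn=8 wwBbnn=4 wwbbNN=4 wwbbNn=8 wwbbnn=4
ww B_ N_ hits 12/64; gcd=4; 12÷4/64÷4 = 3/16

P(ww B_ N_) = 3/16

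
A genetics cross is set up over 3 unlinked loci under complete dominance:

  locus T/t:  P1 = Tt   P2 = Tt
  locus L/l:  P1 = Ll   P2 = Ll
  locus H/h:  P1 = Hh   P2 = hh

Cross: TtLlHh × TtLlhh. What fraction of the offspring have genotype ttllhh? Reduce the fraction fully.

P(ttllhh) = 1/32

TtLlHh gametes: TLH×1, TLh×1, TlH×1, Tlh×1, tLH×1, tLh×1, tlH×1, tlh×1
TtLlhh gametes: TLh×2, Tlh×2, tLh×2, tlh×2
TtLlHh×TtLlhh grid (8·8=64): TTLLHh=2 TTLLhh=2 TTLlHh=4 TTLlhh=4 TTllHh=2 TTllhh=2 TtLLHh=4 TtLLhh=4 TtLlHh=8 TtLlhh=8 TtllHh=4 Ttllhh=4 ttLLHh=2 ttLLhh=2 ttLlHh=4 ttLlhh=4 ttllHh=2 ttllhh=2
ttllhh hits 2/64; gcd=2; 2÷2/64÷2 = 1/32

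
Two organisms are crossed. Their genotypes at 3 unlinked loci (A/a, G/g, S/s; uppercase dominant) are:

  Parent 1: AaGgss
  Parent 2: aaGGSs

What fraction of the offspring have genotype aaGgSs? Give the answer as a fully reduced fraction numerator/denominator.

P(aaGgSs) = 1/8

AaGgss gametes: AGs×2, Ags×2, aGs×2, ags×2
aaGGSs gametes: aGS×4, aGs×4
AaGgss×aaGGSs grid (8·8=64): AaGGSs=8 AaGGss=8 AaGgSs=8 AaGgss=8 aaGGSs=8 aaGGss=8 aaGgSs=8 aaGgss=8
aaGgSs hits 8/64; gcd=8; 8÷8/64÷8 = 1/8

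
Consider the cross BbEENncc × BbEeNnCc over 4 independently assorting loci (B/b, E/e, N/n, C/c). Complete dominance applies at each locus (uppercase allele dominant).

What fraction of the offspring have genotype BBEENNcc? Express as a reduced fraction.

P(BBEENNcc) = 1/64

BbEENncc gametes: BENc×4, BEnc×4, bENc×4, bEnc×4
BbEeNnCc gametes: BENC×1, BENc×1, BEnC×1, BEnc×1, BeNC×1, BeNc×1, BenC×1, Benc×1, bENC×1, bENc×1, bEnC×1, bEnc×1, beNC×1, beNc×1, benC×1, benc×1
BbEENncc×BbEeNnCc grid (16·16=256): BBEENNCc=4 BBEENNcc=4 BBEENnCc=8 BBEENncc=8 BBEEnnCc=4 BBEEnncc=4 BBEeNNCc=4 BBEeNNcc=4 BBEeNnCc=8 BBEeNncc=8 BBEennCc=4 BBEenncc=4 BbEENNCc=8 BbEENNcc=8 BbEENnCc=16 BbEENncc=16 BbEEnnCc=8 BbEEnncc=8 BbEeNNCc=8 BbEeNNcc=8 BbEeNnCc=16 BbEeNncc=16 BbEennCc=8 BbEenncc=8 bbEENNCc=4 bbEENNcc=4 bbEENnCc=8 bbEENncc=8 bbEEnnCc=4 bbEEnncc=4 bbEeNNCc=4 bbEeNNcc=4 bbEeNnCc=8 bbEeNncc=8 bbEennCc=4 bbEenncc=4
BBEENNcc hits 4/256; gcd=4; 4÷4/256÷4 = 1/64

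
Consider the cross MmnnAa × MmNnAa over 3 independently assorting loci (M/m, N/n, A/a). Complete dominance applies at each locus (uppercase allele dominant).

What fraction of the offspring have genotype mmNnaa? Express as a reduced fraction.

MmnnAa gametes: MnA×2, Mna×2, mnA×2, mna×2
MmNnAa gametes: MNA×1, MNa×1, MnA×1, Mna×1, mNA×1, mNa×1, mnA×1, mna×1
MmnnAa×MmNnAa grid (8·8=64): MMNnAA=2 MMNnAa=4 MMNnaa=2 MMnnAA=2 MMnnAa=4 MMnnaa=2 MmNnAA=4 MmNnAa=8 MmNnaa=4 MmnnAA=4 MmnnAa=8 Mmnnaa=4 mmNnAA=2 mmNnAa=4 mmNnaa=2 mmnnAA=2 mmnnAa=4 mmnnaa=2
mmNnaa hits 2/64; gcd=2; 2÷2/64÷2 = 1/32

P(mmNnaa) = 1/32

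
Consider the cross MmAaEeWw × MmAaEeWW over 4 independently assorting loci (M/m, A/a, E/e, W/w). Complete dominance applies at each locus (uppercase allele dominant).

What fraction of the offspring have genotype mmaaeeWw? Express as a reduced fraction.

MmAaEeWw gametes: MAEW×1, MAEw×1, MAeW×1, MAew×1, MaEW×1, MaEw×1, MaeW×1, Maew×1, mAEW×1, mAEw×1, mAeW×1, mAew×1, maEW×1, maEw×1, maeW×1, maew×1
MmAaEeWW gametes: MAEW×2, MAeW×2, MaEW×2, MaeW×2, mAEW×2, mAeW×2, maEW×2, maeW×2
MmAaEeWw×MmAaEeWW grid (16·16=256): MMAAEEWW=2 MMAAEEWw=2 MMAAEeWW=4 MMAAEeWw=4 MMAAeeWW=2 MMAAeeWw=2 MMAaEEWW=4 MMAaEEWw=4 MMAaEeWW=8 MMAaEeWw=8 MMAaeeWW=4 MMAaeeWw=4 MMaaEEWW=2 MMaaEEWw=2 MMaaEeWW=4 MMaaEeWw=4 MMaaeeWW=2 MMaaeeWw=2 MmAAEEWW=4 MmAAEEWw=4 MmAAEeWW=8 MmAAEeWw=8 MmAAeeWW=4 MmAAeeWw=4 MmAaEEWW=8 MmAaEEWw=8 MmAaEeWW=16 MmAaEeWw=16 MmAaeeWW=8 MmAaeeWw=8 MmaaEEWW=4 MmaaEEWw=4 MmaaEeWW=8 MmaaEeWw=8 MmaaeeWW=4 MmaaeeWw=4 mmAAEEWW=2 mmAAEEWw=2 mmAAEeWW=4 mmAAEeWw=4 mmAAeeWW=2 mmAAeeWw=2 mmAaEEWW=4 mmAaEEWw=4 mmAaEeWW=8 mmAaEeWw=8 mmAaeeWW=4 mmAaeeWw=4 mmaaEEWW=2 mmaaEEWw=2 mmaaEeWW=4 mmaaEeWw=4 mmaaeeWW=2 mmaaeeWw=2
mmaaeeWw hits 2/256; gcd=2; 2÷2/256÷2 = 1/128

P(mmaaeeWw) = 1/128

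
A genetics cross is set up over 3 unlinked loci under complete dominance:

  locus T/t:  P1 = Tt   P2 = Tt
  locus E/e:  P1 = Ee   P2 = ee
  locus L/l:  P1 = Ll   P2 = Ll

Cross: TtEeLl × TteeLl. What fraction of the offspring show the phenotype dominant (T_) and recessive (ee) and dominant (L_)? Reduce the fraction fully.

P(T_ ee L_) = 9/32

TtEeLl gametes: TEL×1, TEl×1, TeL×1, Tel×1, tEL×1, tEl×1, teL×1, tel×1
TteeLl gametes: TeL×2, Tel×2, teL×2, tel×2
TtEeLl×TteeLl grid (8·8=64): TTEeLL=2 TTEeLl=4 TTEell=2 TTeeLL=2 TTeeLl=4 TTeell=2 TtEeLL=4 TtEeLl=8 TtEell=4 TteeLL=4 TteeLl=8 Tteell=4 ttEeLL=2 ttEeLl=4 ttEell=2 tteeLL=2 tteeLl=4 tteell=2
T_ ee L_ hits 18/64; gcd=2; 18÷2/64÷2 = 9/32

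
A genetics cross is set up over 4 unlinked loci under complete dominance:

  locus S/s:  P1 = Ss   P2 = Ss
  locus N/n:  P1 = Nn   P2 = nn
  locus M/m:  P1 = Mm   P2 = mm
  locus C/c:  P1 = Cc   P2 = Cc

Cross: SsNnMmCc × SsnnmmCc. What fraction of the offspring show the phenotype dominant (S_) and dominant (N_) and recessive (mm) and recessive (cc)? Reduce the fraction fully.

P(S_ N_ mm cc) = 3/64

SsNnMmCc gametes: SNMC×1, SNMc×1, SNmC×1, SNmc×1, SnMC×1, SnMc×1, SnmC×1, Snmc×1, sNMC×1, sNMc×1, sNmC×1, sNmc×1, snMC×1, snMc×1, snmC×1, snmc×1
SsnnmmCc gametes: SnmC×4, Snmc×4, snmC×4, snmc×4
SsNnMmCc×SsnnmmCc grid (16·16=256): SSNnMmCC=4 SSNnMmCc=8 SSNnMmcc=4 SSNnmmCC=4 SSNnmmCc=8 SSNnmmcc=4 SSnnMmCC=4 SSnnMmCc=8 SSnnMmcc=4 SSnnmmCC=4 SSnnmmCc=8 SSnnmmcc=4 SsNnMmCC=8 SsNnMmCc=16 SsNnMmcc=8 SsNnmmCC=8 SsNnmmCc=16 SsNnmmcc=8 SsnnMmCC=8 SsnnMmCc=16 SsnnMmcc=8 SsnnmmCC=8 SsnnmmCc=16 Ssnnmmcc=8 ssNnMmCC=4 ssNnMmCc=8 ssNnMmcc=4 ssNnmmCC=4 ssNnmmCc=8 ssNnmmcc=4 ssnnMmCC=4 ssnnMmCc=8 ssnnMmcc=4 ssnnmmCC=4 ssnnmmCc=8 ssnnmmcc=4
S_ N_ mm cc hits 12/256; gcd=4; 12÷4/256÷4 = 3/64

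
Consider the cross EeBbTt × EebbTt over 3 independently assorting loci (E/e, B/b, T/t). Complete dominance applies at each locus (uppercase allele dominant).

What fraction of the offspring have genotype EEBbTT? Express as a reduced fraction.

EeBbTt gametes: EBT×1, EBt×1, EbT×1, Ebt×1, eBT×1, eBt×1, ebT×1, ebt×1
EebbTt gametes: EbT×2, Ebt×2, ebT×2, ebt×2
EeBbTt×EebbTt grid (8·8=64): EEBbTT=2 EEBbTt=4 EEBbtt=2 EEbbTT=2 EEbbTt=4 EEbbtt=2 EeBbTT=4 EeBbTt=8 EeBbtt=4 EebbTT=4 EebbTt=8 Eebbtt=4 eeBbTT=2 eeBbTt=4 eeBbtt=2 eebbTT=2 eebbTt=4 eebbtt=2
EEBbTT hits 2/64; gcd=2; 2÷2/64÷2 = 1/32

P(EEBbTT) = 1/32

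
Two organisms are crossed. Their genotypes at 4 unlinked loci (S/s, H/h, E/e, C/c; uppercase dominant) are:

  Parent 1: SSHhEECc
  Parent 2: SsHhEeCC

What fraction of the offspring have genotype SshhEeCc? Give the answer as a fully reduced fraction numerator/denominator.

SSHhEECc gametes: SHEC×4, SHEc×4, ShEC×4, ShEc×4
SsHhEeCC gametes: SHEC×2, SHeC×2, ShEC×2, SheC×2, sHEC×2, sHeC×2, shEC×2, sheC×2
SSHhEECc×SsHhEeCC grid (16·16=256): SSHHEECC=8 SSHHEECc=8 SSHHEeCC=8 SSHHEeCc=8 SSHhEECC=16 SSHhEECc=16 SSHhEeCC=16 SSHhEeCc=16 SShhEECC=8 SShhEECc=8 SShhEeCC=8 SShhEeCc=8 SsHHEECC=8 SsHHEECc=8 SsHHEeCC=8 SsHHEeCc=8 SsHhEECC=16 SsHhEECc=16 SsHhEeCC=16 SsHhEeCc=16 SshhEECC=8 SshhEECc=8 SshhEeCC=8 SshhEeCc=8
SshhEeCc hits 8/256; gcd=8; 8÷8/256÷8 = 1/32

P(SshhEeCc) = 1/32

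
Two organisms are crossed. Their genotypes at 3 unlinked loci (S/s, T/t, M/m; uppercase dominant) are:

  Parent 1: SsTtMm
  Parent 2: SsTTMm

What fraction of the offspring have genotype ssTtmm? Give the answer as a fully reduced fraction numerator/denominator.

P(ssTtmm) = 1/32

SsTtMm gametes: STM×1, STm×1, StM×1, Stm×1, sTM×1, sTm×1, stM×1, stm×1
SsTTMm gametes: STM×2, STm×2, sTM×2, sTm×2
SsTtMm×SsTTMm grid (8·8=64): SSTTMM=2 SSTTMm=4 SSTTmm=2 SSTtMM=2 SSTtMm=4 SSTtmm=2 SsTTMM=4 SsTTMm=8 SsTTmm=4 SsTtMM=4 SsTtMm=8 SsTtmm=4 ssTTMM=2 ssTTMm=4 ssTTmm=2 ssTtMM=2 ssTtMm=4 ssTtmm=2
ssTtmm hits 2/64; gcd=2; 2÷2/64÷2 = 1/32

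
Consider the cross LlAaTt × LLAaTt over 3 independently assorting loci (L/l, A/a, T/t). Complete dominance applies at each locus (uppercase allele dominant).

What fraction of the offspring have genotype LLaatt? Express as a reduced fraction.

LlAaTt gametes: LAT×1, LAt×1, LaT×1, Lat×1, lAT×1, lAt×1, laT×1, lat×1
LLAaTt gametes: LAT×2, LAt×2, LaT×2, Lat×2
LlAaTt×LLAaTt grid (8·8=64): LLAATT=2 LLAATt=4 LLAAtt=2 LLAaTT=4 LLAaTt=8 LLAatt=4 LLaaTT=2 LLaaTt=4 LLaatt=2 LlAATT=2 LlAATt=4 LlAAtt=2 LlAaTT=4 LlAaTt=8 LlAatt=4 LlaaTT=2 LlaaTt=4 Llaatt=2
LLaatt hits 2/64; gcd=2; 2÷2/64÷2 = 1/32

P(LLaatt) = 1/32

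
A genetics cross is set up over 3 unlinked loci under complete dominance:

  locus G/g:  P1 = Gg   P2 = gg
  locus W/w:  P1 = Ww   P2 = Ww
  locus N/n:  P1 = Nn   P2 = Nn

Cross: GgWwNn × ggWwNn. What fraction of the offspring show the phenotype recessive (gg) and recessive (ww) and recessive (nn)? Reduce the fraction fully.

P(gg ww nn) = 1/32

GgWwNn gametes: GWN×1, GWn×1, GwN×1, Gwn×1, gWN×1, gWn×1, gwN×1, gwn×1
ggWwNn gametes: gWN×2, gWn×2, gwN×2, gwn×2
GgWwNn×ggWwNn grid (8·8=64): GgWWNN=2 GgWWNn=4 GgWWnn=2 GgWwNN=4 GgWwNn=8 GgWwnn=4 GgwwNN=2 GgwwNn=4 Ggwwnn=2 ggWWNN=2 ggWWNn=4 ggWWnn=2 ggWwNN=4 ggWwNn=8 ggWwnn=4 ggwwNN=2 ggwwNn=4 ggwwnn=2
gg ww nn hits 2/64; gcd=2; 2÷2/64÷2 = 1/32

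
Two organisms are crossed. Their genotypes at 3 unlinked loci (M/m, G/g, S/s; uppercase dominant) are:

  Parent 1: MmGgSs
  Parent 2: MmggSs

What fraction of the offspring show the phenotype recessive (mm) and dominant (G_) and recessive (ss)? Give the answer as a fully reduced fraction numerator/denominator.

MmGgSs gametes: MGS×1, MGs×1, MgS×1, Mgs×1, mGS×1, mGs×1, mgS×1, mgs×1
MmggSs gametes: MgS×2, Mgs×2, mgS×2, mgs×2
MmGgSs×MmggSs grid (8·8=64): MMGgSS=2 MMGgSs=4 MMGgss=2 MMggSS=2 MMggSs=4 MMggss=2 MmGgSS=4 MmGgSs=8 MmGgss=4 MmggSS=4 MmggSs=8 Mmggss=4 mmGgSS=2 mmGgSs=4 mmGgss=2 mmggSS=2 mmggSs=4 mmggss=2
mm G_ ss hits 2/64; gcd=2; 2÷2/64÷2 = 1/32

P(mm G_ ss) = 1/32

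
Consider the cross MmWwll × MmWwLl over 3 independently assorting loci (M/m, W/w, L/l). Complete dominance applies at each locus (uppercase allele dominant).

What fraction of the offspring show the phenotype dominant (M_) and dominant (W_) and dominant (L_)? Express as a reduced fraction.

MmWwll gametes: MWl×2, Mwl×2, mWl×2, mwl×2
MmWwLl gametes: MWL×1, MWl×1, MwL×1, Mwl×1, mWL×1, mWl×1, mwL×1, mwl×1
MmWwll×MmWwLl grid (8·8=64): MMWWLl=2 MMWWll=2 MMWwLl=4 MMWwll=4 MMwwLl=2 MMwwll=2 MmWWLl=4 MmWWll=4 MmWwLl=8 MmWwll=8 MmwwLl=4 Mmwwll=4 mmWWLl=2 mmWWll=2 mmWwLl=4 mmWwll=4 mmwwLl=2 mmwwll=2
M_ W_ L_ hits 18/64; gcd=2; 18÷2/64÷2 = 9/32

P(M_ W_ L_) = 9/32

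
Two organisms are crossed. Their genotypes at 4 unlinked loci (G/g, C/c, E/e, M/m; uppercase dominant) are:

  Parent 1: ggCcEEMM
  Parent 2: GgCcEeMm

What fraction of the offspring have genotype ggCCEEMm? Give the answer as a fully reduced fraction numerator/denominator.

P(ggCCEEMm) = 1/32

ggCcEEMM gametes: gCEM×8, gcEM×8
GgCcEeMm gametes: GCEM×1, GCEm×1, GCeM×1, GCem×1, GcEM×1, GcEm×1, GceM×1, Gcem×1, gCEM×1, gCEm×1, gCeM×1, gCem×1, gcEM×1, gcEm×1, gceM×1, gcem×1
ggCcEEMM×GgCcEeMm grid (16·16=256): GgCCEEMM=8 GgCCEEMm=8 GgCCEeMM=8 GgCCEeMm=8 GgCcEEMM=16 GgCcEEMm=16 GgCcEeMM=16 GgCcEeMm=16 GgccEEMM=8 GgccEEMm=8 GgccEeMM=8 GgccEeMm=8 ggCCEEMM=8 ggCCEEMm=8 ggCCEeMM=8 ggCCEeMm=8 ggCcEEMM=16 ggCcEEMm=16 ggCcEeMM=16 ggCcEeMm=16 ggccEEMM=8 ggccEEMm=8 ggccEeMM=8 ggccEeMm=8
ggCCEEMm hits 8/256; gcd=8; 8÷8/256÷8 = 1/32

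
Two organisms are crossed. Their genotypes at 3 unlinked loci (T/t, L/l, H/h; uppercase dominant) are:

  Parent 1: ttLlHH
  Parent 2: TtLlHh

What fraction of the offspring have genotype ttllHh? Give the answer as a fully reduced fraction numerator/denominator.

P(ttllHh) = 1/16

ttLlHH gametes: tLH×4, tlH×4
TtLlHh gametes: TLH×1, TLh×1, TlH×1, Tlh×1, tLH×1, tLh×1, tlH×1, tlh×1
ttLlHH×TtLlHh grid (8·8=64): TtLLHH=4 TtLLHh=4 TtLlHH=8 TtLlHh=8 TtllHH=4 TtllHh=4 ttLLHH=4 ttLLHh=4 ttLlHH=8 ttLlHh=8 ttllHH=4 ttllHh=4
ttllHh hits 4/64; gcd=4; 4÷4/64÷4 = 1/16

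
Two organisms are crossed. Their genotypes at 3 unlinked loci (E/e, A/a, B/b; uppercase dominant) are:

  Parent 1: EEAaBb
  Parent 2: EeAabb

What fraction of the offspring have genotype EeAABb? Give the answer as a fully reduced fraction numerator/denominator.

EEAaBb gametes: EAB×2, EAb×2, EaB×2, Eab×2
EeAabb gametes: EAb×2, Eab×2, eAb×2, eab×2
EEAaBb×EeAabb grid (8·8=64): EEAABb=4 EEAAbb=4 EEAaBb=8 EEAabb=8 EEaaBb=4 EEaabb=4 EeAABb=4 EeAAbb=4 EeAaBb=8 EeAabb=8 EeaaBb=4 Eeaabb=4
EeAABb hits 4/64; gcd=4; 4÷4/64÷4 = 1/16

P(EeAABb) = 1/16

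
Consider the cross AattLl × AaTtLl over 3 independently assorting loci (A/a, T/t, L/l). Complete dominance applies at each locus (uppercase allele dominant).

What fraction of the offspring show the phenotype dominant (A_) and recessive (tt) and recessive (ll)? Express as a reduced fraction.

P(A_ tt ll) = 3/32

AattLl gametes: AtL×2, Atl×2, atL×2, atl×2
AaTtLl gametes: ATL×1, ATl×1, AtL×1, Atl×1, aTL×1, aTl×1, atL×1, atl×1
AattLl×AaTtLl grid (8·8=64): AATtLL=2 AATtLl=4 AATtll=2 AAttLL=2 AAttLl=4 AAttll=2 AaTtLL=4 AaTtLl=8 AaTtll=4 AattLL=4 AattLl=8 Aattll=4 aaTtLL=2 aaTtLl=4 aaTtll=2 aattLL=2 aattLl=4 aattll=2
A_ tt ll hits 6/64; gcd=2; 6÷2/64÷2 = 3/32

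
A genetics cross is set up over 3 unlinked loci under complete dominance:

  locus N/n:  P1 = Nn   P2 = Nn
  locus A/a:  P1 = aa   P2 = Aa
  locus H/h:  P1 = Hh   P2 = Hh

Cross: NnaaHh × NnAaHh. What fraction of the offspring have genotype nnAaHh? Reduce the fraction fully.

NnaaHh gametes: NaH×2, Nah×2, naH×2, nah×2
NnAaHh gametes: NAH×1, NAh×1, NaH×1, Nah×1, nAH×1, nAh×1, naH×1, nah×1
NnaaHh×NnAaHh grid (8·8=64): NNAaHH=2 NNAaHh=4 NNAahh=2 NNaaHH=2 NNaaHh=4 NNaahh=2 NnAaHH=4 NnAaHh=8 NnAahh=4 NnaaHH=4 NnaaHh=8 Nnaahh=4 nnAaHH=2 nnAaHh=4 nnAahh=2 nnaaHH=2 nnaaHh=4 nnaahh=2
nnAaHh hits 4/64; gcd=4; 4÷4/64÷4 = 1/16

P(nnAaHh) = 1/16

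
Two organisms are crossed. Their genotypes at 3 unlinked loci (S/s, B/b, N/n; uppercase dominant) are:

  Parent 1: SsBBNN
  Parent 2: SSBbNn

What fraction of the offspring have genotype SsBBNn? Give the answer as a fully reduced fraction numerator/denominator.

P(SsBBNn) = 1/8

SsBBNN gametes: SBN×4, sBN×4
SSBbNn gametes: SBN×2, SBn×2, SbN×2, Sbn×2
SsBBNN×SSBbNn grid (8·8=64): SSBBNN=8 SSBBNn=8 SSBbNN=8 SSBbNn=8 SsBBNN=8 SsBBNn=8 SsBbNN=8 SsBbNn=8
SsBBNn hits 8/64; gcd=8; 8÷8/64÷8 = 1/8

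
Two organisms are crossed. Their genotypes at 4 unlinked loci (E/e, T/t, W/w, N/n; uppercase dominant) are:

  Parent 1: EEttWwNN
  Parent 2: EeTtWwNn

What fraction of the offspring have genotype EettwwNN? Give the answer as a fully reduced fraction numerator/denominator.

P(EettwwNN) = 1/32

EEttWwNN gametes: EtWN×8, EtwN×8
EeTtWwNn gametes: ETWN×1, ETWn×1, ETwN×1, ETwn×1, EtWN×1, EtWn×1, EtwN×1, Etwn×1, eTWN×1, eTWn×1, eTwN×1, eTwn×1, etWN×1, etWn×1, etwN×1, etwn×1
EEttWwNN×EeTtWwNn grid (16·16=256): EETtWWNN=8 EETtWWNn=8 EETtWwNN=16 EETtWwNn=16 EETtwwNN=8 EETtwwNn=8 EEttWWNN=8 EEttWWNn=8 EEttWwNN=16 EEttWwNn=16 EEttwwNN=8 EEttwwNn=8 EeTtWWNN=8 EeTtWWNn=8 EeTtWwNN=16 EeTtWwNn=16 EeTtwwNN=8 EeTtwwNn=8 EettWWNN=8 EettWWNn=8 EettWwNN=16 EettWwNn=16 EettwwNN=8 EettwwNn=8
EettwwNN hits 8/256; gcd=8; 8÷8/256÷8 = 1/32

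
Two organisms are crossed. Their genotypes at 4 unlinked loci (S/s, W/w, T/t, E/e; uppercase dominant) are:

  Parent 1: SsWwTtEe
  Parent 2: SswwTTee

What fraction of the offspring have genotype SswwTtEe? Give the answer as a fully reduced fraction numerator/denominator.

P(SswwTtEe) = 1/16

SsWwTtEe gametes: SWTE×1, SWTe×1, SWtE×1, SWte×1, SwTE×1, SwTe×1, SwtE×1, Swte×1, sWTE×1, sWTe×1, sWtE×1, sWte×1, swTE×1, swTe×1, swtE×1, swte×1
SswwTTee gametes: SwTe×8, swTe×8
SsWwTtEe×SswwTTee grid (16·16=256): SSWwTTEe=8 SSWwTTee=8 SSWwTtEe=8 SSWwTtee=8 SSwwTTEe=8 SSwwTTee=8 SSwwTtEe=8 SSwwTtee=8 SsWwTTEe=16 SsWwTTee=16 SsWwTtEe=16 SsWwTtee=16 SswwTTEe=16 SswwTTee=16 SswwTtEe=16 SswwTtee=16 ssWwTTEe=8 ssWwTTee=8 ssWwTtEe=8 ssWwTtee=8 sswwTTEe=8 sswwTTee=8 sswwTtEe=8 sswwTtee=8
SswwTtEe hits 16/256; gcd=16; 16÷16/256÷16 = 1/16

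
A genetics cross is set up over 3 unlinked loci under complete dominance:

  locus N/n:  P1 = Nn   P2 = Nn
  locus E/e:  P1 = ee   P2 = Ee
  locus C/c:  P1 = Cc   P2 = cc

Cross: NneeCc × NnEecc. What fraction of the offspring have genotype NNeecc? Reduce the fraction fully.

P(NNeecc) = 1/16

NneeCc gametes: NeC×2, Nec×2, neC×2, nec×2
NnEecc gametes: NEc×2, Nec×2, nEc×2, nec×2
NneeCc×NnEecc grid (8·8=64): NNEeCc=4 NNEecc=4 NNeeCc=4 NNeecc=4 NnEeCc=8 NnEecc=8 NneeCc=8 Nneecc=8 nnEeCc=4 nnEecc=4 nneeCc=4 nneecc=4
NNeecc hits 4/64; gcd=4; 4÷4/64÷4 = 1/16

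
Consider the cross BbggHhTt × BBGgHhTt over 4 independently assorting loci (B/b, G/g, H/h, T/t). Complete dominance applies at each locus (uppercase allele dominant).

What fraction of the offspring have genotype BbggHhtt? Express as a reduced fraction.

BbggHhTt gametes: BgHT×2, BgHt×2, BghT×2, Bght×2, bgHT×2, bgHt×2, bghT×2, bght×2
BBGgHhTt gametes: BGHT×2, BGHt×2, BGhT×2, BGht×2, BgHT×2, BgHt×2, BghT×2, Bght×2
BbggHhTt×BBGgHhTt grid (16·16=256): BBGgHHTT=4 BBGgHHTt=8 BBGgHHtt=4 BBGgHhTT=8 BBGgHhTt=16 BBGgHhtt=8 BBGghhTT=4 BBGghhTt=8 BBGghhtt=4 BBggHHTT=4 BBggHHTt=8 BBggHHtt=4 BBggHhTT=8 BBggHhTt=16 BBggHhtt=8 BBgghhTT=4 BBgghhTt=8 BBgghhtt=4 BbGgHHTT=4 BbGgHHTt=8 BbGgHHtt=4 BbGgHhTT=8 BbGgHhTt=16 BbGgHhtt=8 BbGghhTT=4 BbGghhTt=8 BbGghhtt=4 BbggHHTT=4 BbggHHTt=8 BbggHHtt=4 BbggHhTT=8 BbggHhTt=16 BbggHhtt=8 BbgghhTT=4 BbgghhTt=8 Bbgghhtt=4
BbggHhtt hits 8/256; gcd=8; 8÷8/256÷8 = 1/32

P(BbggHhtt) = 1/32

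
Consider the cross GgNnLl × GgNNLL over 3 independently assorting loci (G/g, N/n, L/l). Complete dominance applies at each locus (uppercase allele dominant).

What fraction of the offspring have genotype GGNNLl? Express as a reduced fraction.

GgNnLl gametes: GNL×1, GNl×1, GnL×1, Gnl×1, gNL×1, gNl×1, gnL×1, gnl×1
GgNNLL gametes: GNL×4, gNL×4
GgNnLl×GgNNLL grid (8·8=64): GGNNLL=4 GGNNLl=4 GGNnLL=4 GGNnLl=4 GgNNLL=8 GgNNLl=8 GgNnLL=8 GgNnLl=8 ggNNLL=4 ggNNLl=4 ggNnLL=4 ggNnLl=4
GGNNLl hits 4/64; gcd=4; 4÷4/64÷4 = 1/16

P(GGNNLl) = 1/16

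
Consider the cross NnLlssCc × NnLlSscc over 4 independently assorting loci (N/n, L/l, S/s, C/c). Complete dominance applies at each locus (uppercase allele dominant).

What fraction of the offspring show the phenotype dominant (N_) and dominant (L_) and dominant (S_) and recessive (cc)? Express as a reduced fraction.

P(N_ L_ S_ cc) = 9/64

NnLlssCc gametes: NLsC×2, NLsc×2, NlsC×2, Nlsc×2, nLsC×2, nLsc×2, nlsC×2, nlsc×2
NnLlSscc gametes: NLSc×2, NLsc×2, NlSc×2, Nlsc×2, nLSc×2, nLsc×2, nlSc×2, nlsc×2
NnLlssCc×NnLlSscc grid (16·16=256): NNLLSsCc=4 NNLLSscc=4 NNLLssCc=4 NNLLsscc=4 NNLlSsCc=8 NNLlSscc=8 NNLlssCc=8 NNLlsscc=8 NNllSsCc=4 NNllSscc=4 NNllssCc=4 NNllsscc=4 NnLLSsCc=8 NnLLSscc=8 NnLLssCc=8 NnLLsscc=8 NnLlSsCc=16 NnLlSscc=16 NnLlssCc=16 NnLlsscc=16 NnllSsCc=8 NnllSscc=8 NnllssCc=8 Nnllsscc=8 nnLLSsCc=4 nnLLSscc=4 nnLLssCc=4 nnLLsscc=4 nnLlSsCc=8 nnLlSscc=8 nnLlssCc=8 nnLlsscc=8 nnllSsCc=4 nnllSscc=4 nnllssCc=4 nnllsscc=4
N_ L_ S_ cc hits 36/256; gcd=4; 36÷4/256÷4 = 9/64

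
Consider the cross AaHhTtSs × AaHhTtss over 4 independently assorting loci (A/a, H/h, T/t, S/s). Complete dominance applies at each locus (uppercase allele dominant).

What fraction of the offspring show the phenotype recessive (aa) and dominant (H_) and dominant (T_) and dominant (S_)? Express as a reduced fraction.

AaHhTtSs gametes: AHTS×1, AHTs×1, AHtS×1, AHts×1, AhTS×1, AhTs×1, AhtS×1, Ahts×1, aHTS×1, aHTs×1, aHtS×1, aHts×1, ahTS×1, ahTs×1, ahtS×1, ahts×1
AaHhTtss gametes: AHTs×2, AHts×2, AhTs×2, Ahts×2, aHTs×2, aHts×2, ahTs×2, ahts×2
AaHhTtSs×AaHhTtss grid (16·16=256): AAHHTTSs=2 AAHHTTss=2 AAHHTtSs=4 AAHHTtss=4 AAHHttSs=2 AAHHttss=2 AAHhTTSs=4 AAHhTTss=4 AAHhTtSs=8 AAHhTtss=8 AAHhttSs=4 AAHhttss=4 AAhhTTSs=2 AAhhTTss=2 AAhhTtSs=4 AAhhTtss=4 AAhhttSs=2 AAhhttss=2 AaHHTTSs=4 AaHHTTss=4 AaHHTtSs=8 AaHHTtss=8 AaHHttSs=4 AaHHttss=4 AaHhTTSs=8 AaHhTTss=8 AaHhTtSs=16 AaHhTtss=16 AaHhttSs=8 AaHhttss=8 AahhTTSs=4 AahhTTss=4 AahhTtSs=8 AahhTtss=8 AahhttSs=4 Aahhttss=4 aaHHTTSs=2 aaHHTTss=2 aaHHTtSs=4 aaHHTtss=4 aaHHttSs=2 aaHHttss=2 aaHhTTSs=4 aaHhTTss=4 aaHhTtSs=8 aaHhTtss=8 aaHhttSs=4 aaHhttss=4 aahhTTSs=2 aahhTTss=2 aahhTtSs=4 aahhTtss=4 aahhttSs=2 aahhttss=2
aa H_ T_ S_ hits 18/256; gcd=2; 18÷2/256÷2 = 9/128

P(aa H_ T_ S_) = 9/128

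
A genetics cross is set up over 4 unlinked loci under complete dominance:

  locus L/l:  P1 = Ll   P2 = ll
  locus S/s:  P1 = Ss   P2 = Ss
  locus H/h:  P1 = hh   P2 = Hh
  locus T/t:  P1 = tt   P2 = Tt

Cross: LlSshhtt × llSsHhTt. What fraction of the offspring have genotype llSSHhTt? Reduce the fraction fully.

P(llSSHhTt) = 1/32

LlSshhtt gametes: LSht×4, Lsht×4, lSht×4, lsht×4
llSsHhTt gametes: lSHT×2, lSHt×2, lShT×2, lSht×2, lsHT×2, lsHt×2, lshT×2, lsht×2
LlSshhtt×llSsHhTt grid (16·16=256): LlSSHhTt=8 LlSSHhtt=8 LlSShhTt=8 LlSShhtt=8 LlSsHhTt=16 LlSsHhtt=16 LlSshhTt=16 LlSshhtt=16 LlssHhTt=8 LlssHhtt=8 LlsshhTt=8 Llsshhtt=8 llSSHhTt=8 llSSHhtt=8 llSShhTt=8 llSShhtt=8 llSsHhTt=16 llSsHhtt=16 llSshhTt=16 llSshhtt=16 llssHhTt=8 llssHhtt=8 llsshhTt=8 llsshhtt=8
llSSHhTt hits 8/256; gcd=8; 8÷8/256÷8 = 1/32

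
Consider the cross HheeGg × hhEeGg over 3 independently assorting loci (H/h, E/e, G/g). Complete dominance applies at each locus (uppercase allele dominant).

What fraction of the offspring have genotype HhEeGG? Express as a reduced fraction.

P(HhEeGG) = 1/16

HheeGg gametes: HeG×2, Heg×2, heG×2, heg×2
hhEeGg gametes: hEG×2, hEg×2, heG×2, heg×2
HheeGg×hhEeGg grid (8·8=64): HhEeGG=4 HhEeGg=8 HhEegg=4 HheeGG=4 HheeGg=8 Hheegg=4 hhEeGG=4 hhEeGg=8 hhEegg=4 hheeGG=4 hheeGg=8 hheegg=4
HhEeGG hits 4/64; gcd=4; 4÷4/64÷4 = 1/16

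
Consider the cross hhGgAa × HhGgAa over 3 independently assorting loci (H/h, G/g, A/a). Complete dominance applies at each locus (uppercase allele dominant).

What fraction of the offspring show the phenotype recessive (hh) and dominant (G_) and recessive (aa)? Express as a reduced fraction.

P(hh G_ aa) = 3/32

hhGgAa gametes: hGA×2, hGa×2, hgA×2, hga×2
HhGgAa gametes: HGA×1, HGa×1, HgA×1, Hga×1, hGA×1, hGa×1, hgA×1, hga×1
hhGgAa×HhGgAa grid (8·8=64): HhGGAA=2 HhGGAa=4 HhGGaa=2 HhGgAA=4 HhGgAa=8 HhGgaa=4 HhggAA=2 HhggAa=4 Hhggaa=2 hhGGAA=2 hhGGAa=4 hhGGaa=2 hhGgAA=4 hhGgAa=8 hhGgaa=4 hhggAA=2 hhggAa=4 hhggaa=2
hh G_ aa hits 6/64; gcd=2; 6÷2/64÷2 = 3/32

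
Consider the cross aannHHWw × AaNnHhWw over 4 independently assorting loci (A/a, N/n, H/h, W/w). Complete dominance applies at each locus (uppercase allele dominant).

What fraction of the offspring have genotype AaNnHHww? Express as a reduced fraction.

aannHHWw gametes: anHW×8, anHw×8
AaNnHhWw gametes: ANHW×1, ANHw×1, ANhW×1, ANhw×1, AnHW×1, AnHw×1, AnhW×1, Anhw×1, aNHW×1, aNHw×1, aNhW×1, aNhw×1, anHW×1, anHw×1, anhW×1, anhw×1
aannHHWw×AaNnHhWw grid (16·16=256): AaNnHHWW=8 AaNnHHWw=16 AaNnHHww=8 AaNnHhWW=8 AaNnHhWw=16 AaNnHhww=8 AannHHWW=8 AannHHWw=16 AannHHww=8 AannHhWW=8 AannHhWw=16 AannHhww=8 aaNnHHWW=8 aaNnHHWw=16 aaNnHHww=8 aaNnHhWW=8 aaNnHhWw=16 aaNnHhww=8 aannHHWW=8 aannHHWw=16 aannHHww=8 aannHhWW=8 aannHhWw=16 aannHhww=8
AaNnHHww hits 8/256; gcd=8; 8÷8/256÷8 = 1/32

P(AaNnHHww) = 1/32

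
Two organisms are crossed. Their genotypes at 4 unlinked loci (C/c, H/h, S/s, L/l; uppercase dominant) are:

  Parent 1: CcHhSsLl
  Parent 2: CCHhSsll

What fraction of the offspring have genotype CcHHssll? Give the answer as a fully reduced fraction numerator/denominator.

P(CcHHssll) = 1/64

CcHhSsLl gametes: CHSL×1, CHSl×1, CHsL×1, CHsl×1, ChSL×1, ChSl×1, ChsL×1, Chsl×1, cHSL×1, cHSl×1, cHsL×1, cHsl×1, chSL×1, chSl×1, chsL×1, chsl×1
CCHhSsll gametes: CHSl×4, CHsl×4, ChSl×4, Chsl×4
CcHhSsLl×CCHhSsll grid (16·16=256): CCHHSSLl=4 CCHHSSll=4 CCHHSsLl=8 CCHHSsll=8 CCHHssLl=4 CCHHssll=4 CCHhSSLl=8 CCHhSSll=8 CCHhSsLl=16 CCHhSsll=16 CCHhssLl=8 CCHhssll=8 CChhSSLl=4 CChhSSll=4 CChhSsLl=8 CChhSsll=8 CChhssLl=4 CChhssll=4 CcHHSSLl=4 CcHHSSll=4 CcHHSsLl=8 CcHHSsll=8 CcHHssLl=4 CcHHssll=4 CcHhSSLl=8 CcHhSSll=8 CcHhSsLl=16 CcHhSsll=16 CcHhssLl=8 CcHhssll=8 CchhSSLl=4 CchhSSll=4 CchhSsLl=8 CchhSsll=8 CchhssLl=4 Cchhssll=4
CcHHssll hits 4/256; gcd=4; 4÷4/256÷4 = 1/64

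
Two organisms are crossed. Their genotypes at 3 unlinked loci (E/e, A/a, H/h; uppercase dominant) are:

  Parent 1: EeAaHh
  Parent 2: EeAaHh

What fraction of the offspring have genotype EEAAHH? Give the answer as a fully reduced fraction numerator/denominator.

P(EEAAHH) = 1/64

EeAaHh gametes: EAH×1, EAh×1, EaH×1, Eah×1, eAH×1, eAh×1, eaH×1, eah×1
EeAaHh gametes: EAH×1, EAh×1, EaH×1, Eah×1, eAH×1, eAh×1, eaH×1, eah×1
EeAaHh×EeAaHh grid (8·8=64): EEAAHH=1 EEAAHh=2 EEAAhh=1 EEAaHH=2 EEAaHh=4 EEAahh=2 EEaaHH=1 EEaaHh=2 EEaahh=1 EeAAHH=2 EeAAHh=4 EeAAhh=2 EeAaHH=4 EeAaHh=8 EeAahh=4 EeaaHH=2 EeaaHh=4 Eeaahh=2 eeAAHH=1 eeAAHh=2 eeAAhh=1 eeAaHH=2 eeAaHh=4 eeAahh=2 eeaaHH=1 eeaaHh=2 eeaahh=1
EEAAHH hits 1/64; gcd=1; 1÷1/64÷1 = 1/64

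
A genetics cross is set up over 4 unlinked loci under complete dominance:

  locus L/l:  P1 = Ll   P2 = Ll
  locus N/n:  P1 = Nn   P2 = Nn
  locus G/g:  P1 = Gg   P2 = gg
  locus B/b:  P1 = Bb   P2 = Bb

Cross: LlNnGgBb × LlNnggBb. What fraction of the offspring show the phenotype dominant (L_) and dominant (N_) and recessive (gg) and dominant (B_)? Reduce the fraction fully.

P(L_ N_ gg B_) = 27/128

LlNnGgBb gametes: LNGB×1, LNGb×1, LNgB×1, LNgb×1, LnGB×1, LnGb×1, LngB×1, Lngb×1, lNGB×1, lNGb×1, lNgB×1, lNgb×1, lnGB×1, lnGb×1, lngB×1, lngb×1
LlNnggBb gametes: LNgB×2, LNgb×2, LngB×2, Lngb×2, lNgB×2, lNgb×2, lngB×2, lngb×2
LlNnGgBb×LlNnggBb grid (16·16=256): LLNNGgBB=2 LLNNGgBb=4 LLNNGgbb=2 LLNNggBB=2 LLNNggBb=4 LLNNggbb=2 LLNnGgBB=4 LLNnGgBb=8 LLNnGgbb=4 LLNnggBB=4 LLNnggBb=8 LLNnggbb=4 LLnnGgBB=2 LLnnGgBb=4 LLnnGgbb=2 LLnnggBB=2 LLnnggBb=4 LLnnggbb=2 LlNNGgBB=4 LlNNGgBb=8 LlNNGgbb=4 LlNNggBB=4 LlNNggBb=8 LlNNggbb=4 LlNnGgBB=8 LlNnGgBb=16 LlNnGgbb=8 LlNnggBB=8 LlNnggBb=16 LlNnggbb=8 LlnnGgBB=4 LlnnGgBb=8 LlnnGgbb=4 LlnnggBB=4 LlnnggBb=8 Llnnggbb=4 llNNGgBB=2 llNNGgBb=4 llNNGgbb=2 llNNggBB=2 llNNggBb=4 llNNggbb=2 llNnGgBB=4 llNnGgBb=8 llNnGgbb=4 llNnggBB=4 llNnggBb=8 llNnggbb=4 llnnGgBB=2 llnnGgBb=4 llnnGgbb=2 llnnggBB=2 llnnggBb=4 llnnggbb=2
L_ N_ gg B_ hits 54/256; gcd=2; 54÷2/256÷2 = 27/128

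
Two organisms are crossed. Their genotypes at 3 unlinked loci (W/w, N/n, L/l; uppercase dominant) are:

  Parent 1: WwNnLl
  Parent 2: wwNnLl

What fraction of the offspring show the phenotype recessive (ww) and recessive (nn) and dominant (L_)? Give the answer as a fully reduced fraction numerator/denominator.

P(ww nn L_) = 3/32

WwNnLl gametes: WNL×1, WNl×1, WnL×1, Wnl×1, wNL×1, wNl×1, wnL×1, wnl×1
wwNnLl gametes: wNL×2, wNl×2, wnL×2, wnl×2
WwNnLl×wwNnLl grid (8·8=64): WwNNLL=2 WwNNLl=4 WwNNll=2 WwNnLL=4 WwNnLl=8 WwNnll=4 WwnnLL=2 WwnnLl=4 Wwnnll=2 wwNNLL=2 wwNNLl=4 wwNNll=2 wwNnLL=4 wwNnLl=8 wwNnll=4 wwnnLL=2 wwnnLl=4 wwnnll=2
ww nn L_ hits 6/64; gcd=2; 6÷2/64÷2 = 3/32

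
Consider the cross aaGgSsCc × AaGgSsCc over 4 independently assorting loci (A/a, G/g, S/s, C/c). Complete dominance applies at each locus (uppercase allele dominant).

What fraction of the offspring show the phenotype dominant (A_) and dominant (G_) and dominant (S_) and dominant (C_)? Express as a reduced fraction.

P(A_ G_ S_ C_) = 27/128

aaGgSsCc gametes: aGSC×2, aGSc×2, aGsC×2, aGsc×2, agSC×2, agSc×2, agsC×2, agsc×2
AaGgSsCc gametes: AGSC×1, AGSc×1, AGsC×1, AGsc×1, AgSC×1, AgSc×1, AgsC×1, Agsc×1, aGSC×1, aGSc×1, aGsC×1, aGsc×1, agSC×1, agSc×1, agsC×1, agsc×1
aaGgSsCc×AaGgSsCc grid (16·16=256): AaGGSSCC=2 AaGGSSCc=4 AaGGSScc=2 AaGGSsCC=4 AaGGSsCc=8 AaGGSscc=4 AaGGssCC=2 AaGGssCc=4 AaGGsscc=2 AaGgSSCC=4 AaGgSSCc=8 AaGgSScc=4 AaGgSsCC=8 AaGgSsCc=16 AaGgSscc=8 AaGgssCC=4 AaGgssCc=8 AaGgsscc=4 AaggSSCC=2 AaggSSCc=4 AaggSScc=2 AaggSsCC=4 AaggSsCc=8 AaggSscc=4 AaggssCC=2 AaggssCc=4 Aaggsscc=2 aaGGSSCC=2 aaGGSSCc=4 aaGGSScc=2 aaGGSsCC=4 aaGGSsCc=8 aaGGSscc=4 aaGGssCC=2 aaGGssCc=4 aaGGsscc=2 aaGgSSCC=4 aaGgSSCc=8 aaGgSScc=4 aaGgSsCC=8 aaGgSsCc=16 aaGgSscc=8 aaGgssCC=4 aaGgssCc=8 aaGgsscc=4 aaggSSCC=2 aaggSSCc=4 aaggSScc=2 aaggSsCC=4 aaggSsCc=8 aaggSscc=4 aaggssCC=2 aaggssCc=4 aaggsscc=2
A_ G_ S_ C_ hits 54/256; gcd=2; 54÷2/256÷2 = 27/128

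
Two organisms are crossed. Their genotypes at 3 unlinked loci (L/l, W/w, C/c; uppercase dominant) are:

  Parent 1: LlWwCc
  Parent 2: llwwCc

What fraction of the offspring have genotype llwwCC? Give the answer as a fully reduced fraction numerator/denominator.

LlWwCc gametes: LWC×1, LWc×1, LwC×1, Lwc×1, lWC×1, lWc×1, lwC×1, lwc×1
llwwCc gametes: lwC×4, lwc×4
LlWwCc×llwwCc grid (8·8=64): LlWwCC=4 LlWwCc=8 LlWwcc=4 LlwwCC=4 LlwwCc=8 Llwwcc=4 llWwCC=4 llWwCc=8 llWwcc=4 llwwCC=4 llwwCc=8 llwwcc=4
llwwCC hits 4/64; gcd=4; 4÷4/64÷4 = 1/16

P(llwwCC) = 1/16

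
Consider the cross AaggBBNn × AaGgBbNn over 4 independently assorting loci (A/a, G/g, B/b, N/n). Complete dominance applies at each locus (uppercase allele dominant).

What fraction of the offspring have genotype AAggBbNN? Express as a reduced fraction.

P(AAggBbNN) = 1/64

AaggBBNn gametes: AgBN×4, AgBn×4, agBN×4, agBn×4
AaGgBbNn gametes: AGBN×1, AGBn×1, AGbN×1, AGbn×1, AgBN×1, AgBn×1, AgbN×1, Agbn×1, aGBN×1, aGBn×1, aGbN×1, aGbn×1, agBN×1, agBn×1, agbN×1, agbn×1
AaggBBNn×AaGgBbNn grid (16·16=256): AAGgBBNN=4 AAGgBBNn=8 AAGgBBnn=4 AAGgBbNN=4 AAGgBbNn=8 AAGgBbnn=4 AAggBBNN=4 AAggBBNn=8 AAggBBnn=4 AAggBbNN=4 AAggBbNn=8 AAggBbnn=4 AaGgBBNN=8 AaGgBBNn=16 AaGgBBnn=8 AaGgBbNN=8 AaGgBbNn=16 AaGgBbnn=8 AaggBBNN=8 AaggBBNn=16 AaggBBnn=8 AaggBbNN=8 AaggBbNn=16 AaggBbnn=8 aaGgBBNN=4 aaGgBBNn=8 aaGgBBnn=4 aaGgBbNN=4 aaGgBbNn=8 aaGgBbnn=4 aaggBBNN=4 aaggBBNn=8 aaggBBnn=4 aaggBbNN=4 aaggBbNn=8 aaggBbnn=4
AAggBbNN hits 4/256; gcd=4; 4÷4/256÷4 = 1/64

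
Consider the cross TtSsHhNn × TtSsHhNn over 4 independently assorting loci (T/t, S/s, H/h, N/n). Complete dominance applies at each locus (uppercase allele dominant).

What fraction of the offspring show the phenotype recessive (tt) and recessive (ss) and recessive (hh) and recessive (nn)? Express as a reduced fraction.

TtSsHhNn gametes: TSHN×1, TSHn×1, TShN×1, TShn×1, TsHN×1, TsHn×1, TshN×1, Tshn×1, tSHN×1, tSHn×1, tShN×1, tShn×1, tsHN×1, tsHn×1, tshN×1, tshn×1
TtSsHhNn gametes: TSHN×1, TSHn×1, TShN×1, TShn×1, TsHN×1, TsHn×1, TshN×1, Tshn×1, tSHN×1, tSHn×1, tShN×1, tShn×1, tsHN×1, tsHn×1, tshN×1, tshn×1
TtSsHhNn×TtSsHhNn grid (16·16=256): TTSSHHNN=1 TTSSHHNn=2 TTSSHHnn=1 TTSSHhNN=2 TTSSHhNn=4 TTSSHhnn=2 TTSShhNN=1 TTSShhNn=2 TTSShhnn=1 TTSsHHNN=2 TTSsHHNn=4 TTSsHHnn=2 TTSsHhNN=4 TTSsHhNn=8 TTSsHhnn=4 TTSshhNN=2 TTSshhNn=4 TTSshhnn=2 TTssHHNN=1 TTssHHNn=2 TTssHHnn=1 TTssHhNN=2 TTssHhNn=4 TTssHhnn=2 TTsshhNN=1 TTsshhNn=2 TTsshhnn=1 TtSSHHNN=2 TtSSHHNn=4 TtSSHHnn=2 TtSSHhNN=4 TtSSHhNn=8 TtSSHhnn=4 TtSShhNN=2 TtSShhNn=4 TtSShhnn=2 TtSsHHNN=4 TtSsHHNn=8 TtSsHHnn=4 TtSsHhNN=8 TtSsHhNn=16 TtSsHhnn=8 TtSshhNN=4 TtSshhNn=8 TtSshhnn=4 TtssHHNN=2 TtssHHNn=4 TtssHHnn=2 TtssHhNN=4 TtssHhNn=8 TtssHhnn=4 TtsshhNN=2 TtsshhNn=4 Ttsshhnn=2 ttSSHHNN=1 ttSSHHNn=2 ttSSHHnn=1 ttSSHhNN=2 ttSSHhNn=4 ttSSHhnn=2 ttSShhNN=1 ttSShhNn=2 ttSShhnn=1 ttSsHHNN=2 ttSsHHNn=4 ttSsHHnn=2 ttSsHhNN=4 ttSsHhNn=8 ttSsHhnn=4 ttSshhNN=2 ttSshhNn=4 ttSshhnn=2 ttssHHNN=1 ttssHHNn=2 ttssHHnn=1 ttssHhNN=2 ttssHhNn=4 ttssHhnn=2 ttsshhNN=1 ttsshhNn=2 ttsshhnn=1
tt ss hh nn hits 1/256; gcd=1; 1÷1/256÷1 = 1/256

P(tt ss hh nn) = 1/256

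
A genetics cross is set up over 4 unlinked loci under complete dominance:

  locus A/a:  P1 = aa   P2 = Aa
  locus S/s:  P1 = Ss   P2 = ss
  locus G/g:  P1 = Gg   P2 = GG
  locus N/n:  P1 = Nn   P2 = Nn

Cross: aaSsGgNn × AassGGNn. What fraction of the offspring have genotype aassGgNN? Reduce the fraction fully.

P(aassGgNN) = 1/32

aaSsGgNn gametes: aSGN×2, aSGn×2, aSgN×2, aSgn×2, asGN×2, asGn×2, asgN×2, asgn×2
AassGGNn gametes: AsGN×4, AsGn×4, asGN×4, asGn×4
aaSsGgNn×AassGGNn grid (16·16=256): AaSsGGNN=8 AaSsGGNn=16 AaSsGGnn=8 AaSsGgNN=8 AaSsGgNn=16 AaSsGgnn=8 AassGGNN=8 AassGGNn=16 AassGGnn=8 AassGgNN=8 AassGgNn=16 AassGgnn=8 aaSsGGNN=8 aaSsGGNn=16 aaSsGGnn=8 aaSsGgNN=8 aaSsGgNn=16 aaSsGgnn=8 aassGGNN=8 aassGGNn=16 aassGGnn=8 aassGgNN=8 aassGgNn=16 aassGgnn=8
aassGgNN hits 8/256; gcd=8; 8÷8/256÷8 = 1/32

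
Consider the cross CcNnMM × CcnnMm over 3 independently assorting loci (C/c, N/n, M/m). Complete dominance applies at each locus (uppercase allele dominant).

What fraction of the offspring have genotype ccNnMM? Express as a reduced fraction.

CcNnMM gametes: CNM×2, CnM×2, cNM×2, cnM×2
CcnnMm gametes: CnM×2, Cnm×2, cnM×2, cnm×2
CcNnMM×CcnnMm grid (8·8=64): CCNnMM=4 CCNnMm=4 CCnnMM=4 CCnnMm=4 CcNnMM=8 CcNnMm=8 CcnnMM=8 CcnnMm=8 ccNnMM=4 ccNnMm=4 ccnnMM=4 ccnnMm=4
ccNnMM hits 4/64; gcd=4; 4÷4/64÷4 = 1/16

P(ccNnMM) = 1/16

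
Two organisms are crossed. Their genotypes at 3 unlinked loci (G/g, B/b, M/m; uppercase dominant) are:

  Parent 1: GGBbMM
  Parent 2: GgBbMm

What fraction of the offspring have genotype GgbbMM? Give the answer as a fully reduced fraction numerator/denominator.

P(GgbbMM) = 1/16

GGBbMM gametes: GBM×4, GbM×4
GgBbMm gametes: GBM×1, GBm×1, GbM×1, Gbm×1, gBM×1, gBm×1, gbM×1, gbm×1
GGBbMM×GgBbMm grid (8·8=64): GGBBMM=4 GGBBMm=4 GGBbMM=8 GGBbMm=8 GGbbMM=4 GGbbMm=4 GgBBMM=4 GgBBMm=4 GgBbMM=8 GgBbMm=8 GgbbMM=4 GgbbMm=4
GgbbMM hits 4/64; gcd=4; 4÷4/64÷4 = 1/16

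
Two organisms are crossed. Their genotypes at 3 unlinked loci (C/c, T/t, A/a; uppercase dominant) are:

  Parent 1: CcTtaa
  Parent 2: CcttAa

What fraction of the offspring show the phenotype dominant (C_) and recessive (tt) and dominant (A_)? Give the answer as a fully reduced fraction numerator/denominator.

CcTtaa gametes: CTa×2, Cta×2, cTa×2, cta×2
CcttAa gametes: CtA×2, Cta×2, ctA×2, cta×2
CcTtaa×CcttAa grid (8·8=64): CCTtAa=4 CCTtaa=4 CCttAa=4 CCttaa=4 CcTtAa=8 CcTtaa=8 CcttAa=8 Ccttaa=8 ccTtAa=4 ccTtaa=4 ccttAa=4 ccttaa=4
C_ tt A_ hits 12/64; gcd=4; 12÷4/64÷4 = 3/16

P(C_ tt A_) = 3/16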